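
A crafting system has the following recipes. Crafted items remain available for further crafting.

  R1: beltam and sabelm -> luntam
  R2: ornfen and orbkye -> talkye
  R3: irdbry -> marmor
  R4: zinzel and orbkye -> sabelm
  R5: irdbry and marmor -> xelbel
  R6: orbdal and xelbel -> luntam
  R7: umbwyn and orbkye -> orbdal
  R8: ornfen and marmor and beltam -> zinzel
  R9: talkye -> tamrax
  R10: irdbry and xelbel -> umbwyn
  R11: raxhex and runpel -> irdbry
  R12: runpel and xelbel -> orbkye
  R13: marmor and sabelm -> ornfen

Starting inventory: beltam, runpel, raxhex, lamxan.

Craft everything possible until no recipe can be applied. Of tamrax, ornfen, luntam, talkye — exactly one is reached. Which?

luntam

Using R11, raxhex and runpel make irdbry.
Using R3, irdbry makes marmor.
irdbry and marmor -> xelbel (R5).
Using R12, runpel and xelbel make orbkye.
irdbry and xelbel -> umbwyn (R10).
umbwyn and orbkye -> orbdal (R7).
orbdal and xelbel -> luntam (R6).
tamrax would need talkye (R9), but talkye is never obtained. talkye would need ornfen and orbkye (R2), but ornfen is never obtained. ornfen would need marmor and sabelm (R13), but sabelm is never obtained.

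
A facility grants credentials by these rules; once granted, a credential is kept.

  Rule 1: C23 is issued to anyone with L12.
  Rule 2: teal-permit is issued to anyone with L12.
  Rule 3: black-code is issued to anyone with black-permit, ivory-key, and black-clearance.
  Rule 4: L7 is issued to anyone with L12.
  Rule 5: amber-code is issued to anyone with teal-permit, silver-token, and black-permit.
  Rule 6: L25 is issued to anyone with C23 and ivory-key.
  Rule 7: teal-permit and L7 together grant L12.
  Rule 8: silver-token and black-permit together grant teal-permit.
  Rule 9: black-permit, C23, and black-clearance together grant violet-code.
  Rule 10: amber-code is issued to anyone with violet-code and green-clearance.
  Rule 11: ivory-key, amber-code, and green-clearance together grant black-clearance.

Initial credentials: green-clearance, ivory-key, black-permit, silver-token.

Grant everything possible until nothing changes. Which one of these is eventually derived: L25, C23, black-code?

black-code

Holding silver-token and black-permit grants teal-permit (Rule 8).
Holding teal-permit, silver-token, and black-permit grants amber-code (Rule 5).
Holding ivory-key, amber-code, and green-clearance grants black-clearance (Rule 11).
Holding black-permit, ivory-key, and black-clearance grants black-code (Rule 3).
L25 would need C23 and ivory-key (Rule 6), but C23 is never granted. C23 would need L12 (Rule 1), but L12 is never granted.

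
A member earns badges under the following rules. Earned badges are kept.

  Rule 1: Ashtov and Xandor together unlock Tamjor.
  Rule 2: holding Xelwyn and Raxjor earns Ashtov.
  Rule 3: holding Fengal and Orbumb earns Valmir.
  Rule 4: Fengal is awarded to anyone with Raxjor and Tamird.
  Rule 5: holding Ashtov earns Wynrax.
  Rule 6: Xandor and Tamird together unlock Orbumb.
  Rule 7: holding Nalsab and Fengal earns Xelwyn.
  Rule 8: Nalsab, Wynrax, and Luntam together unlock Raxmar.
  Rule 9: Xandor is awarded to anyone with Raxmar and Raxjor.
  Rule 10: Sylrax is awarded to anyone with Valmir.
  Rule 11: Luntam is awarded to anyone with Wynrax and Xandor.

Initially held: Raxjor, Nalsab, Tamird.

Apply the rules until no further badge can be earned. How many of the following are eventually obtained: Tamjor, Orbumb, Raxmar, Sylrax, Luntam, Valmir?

0

Tamjor would need Ashtov and Xandor (Rule 1), but Xandor is never earned.
Orbumb would need Xandor and Tamird (Rule 6), but Xandor is never earned.
Raxmar would need Nalsab, Wynrax, and Luntam (Rule 8), but Luntam is never earned.
Sylrax would need Valmir (Rule 10), but Valmir is never earned.
Luntam would need Wynrax and Xandor (Rule 11), but Xandor is never earned.
Valmir would need Fengal and Orbumb (Rule 3), but Orbumb is never earned.
None of the 6 are reached.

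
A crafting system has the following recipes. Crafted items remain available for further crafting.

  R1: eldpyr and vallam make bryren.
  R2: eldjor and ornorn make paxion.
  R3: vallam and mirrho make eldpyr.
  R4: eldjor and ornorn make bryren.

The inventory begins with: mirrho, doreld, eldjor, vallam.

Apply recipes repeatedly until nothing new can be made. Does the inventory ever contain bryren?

Using R3, vallam and mirrho make eldpyr.
eldpyr and vallam → bryren (R1).

Yes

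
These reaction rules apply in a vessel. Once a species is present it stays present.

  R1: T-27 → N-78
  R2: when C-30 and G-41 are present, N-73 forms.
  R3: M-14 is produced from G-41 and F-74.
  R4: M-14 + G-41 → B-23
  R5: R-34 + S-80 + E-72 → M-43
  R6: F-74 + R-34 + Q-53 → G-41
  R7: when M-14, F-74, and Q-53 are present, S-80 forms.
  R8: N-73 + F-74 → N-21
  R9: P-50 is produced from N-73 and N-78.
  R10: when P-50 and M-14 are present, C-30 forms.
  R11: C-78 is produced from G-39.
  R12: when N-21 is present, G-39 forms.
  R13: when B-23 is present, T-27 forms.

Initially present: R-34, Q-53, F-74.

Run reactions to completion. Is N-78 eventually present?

F-74, R-34, and Q-53 present → G-41 forms (R6).
G-41 and F-74 present → M-14 forms (R3).
M-14 and G-41 present → B-23 forms (R4).
B-23 present → T-27 forms (R13).
T-27 present → N-78 forms (R1).

Yes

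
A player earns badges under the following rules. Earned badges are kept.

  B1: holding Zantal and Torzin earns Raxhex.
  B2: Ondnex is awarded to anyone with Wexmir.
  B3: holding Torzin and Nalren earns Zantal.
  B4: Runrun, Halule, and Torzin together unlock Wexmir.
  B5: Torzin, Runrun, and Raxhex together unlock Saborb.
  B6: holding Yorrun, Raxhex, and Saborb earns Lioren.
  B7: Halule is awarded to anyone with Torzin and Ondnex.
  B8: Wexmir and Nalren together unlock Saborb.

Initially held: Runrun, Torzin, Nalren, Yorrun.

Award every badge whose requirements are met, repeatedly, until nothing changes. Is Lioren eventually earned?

Yes

With Torzin and Nalren, Zantal is earned (B3).
With Zantal and Torzin, Raxhex is earned (B1).
With Torzin, Runrun, and Raxhex, Saborb is earned (B5).
With Yorrun, Raxhex, and Saborb, Lioren is earned (B6).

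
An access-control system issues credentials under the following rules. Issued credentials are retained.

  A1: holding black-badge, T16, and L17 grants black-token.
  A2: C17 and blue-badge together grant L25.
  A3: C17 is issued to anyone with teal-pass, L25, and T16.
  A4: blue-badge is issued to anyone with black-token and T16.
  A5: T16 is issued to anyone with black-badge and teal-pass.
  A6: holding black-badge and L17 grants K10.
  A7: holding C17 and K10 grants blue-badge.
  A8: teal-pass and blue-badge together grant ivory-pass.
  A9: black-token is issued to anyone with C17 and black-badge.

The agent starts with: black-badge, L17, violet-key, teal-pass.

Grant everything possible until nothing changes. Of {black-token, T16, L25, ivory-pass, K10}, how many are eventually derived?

4

Holding black-badge and L17 grants K10 (A6).
Holding black-badge and teal-pass grants T16 (A5).
Holding black-badge, T16, and L17 grants black-token (A1).
Holding black-token and T16 grants blue-badge (A4).
Holding teal-pass and blue-badge grants ivory-pass (A8).
black-token: reached.
T16: reached.
L25 would need C17 and blue-badge (A2), but C17 is never granted.
ivory-pass: reached.
K10: reached.
Reached: black-token, T16, ivory-pass, and K10 — 4 of the 5.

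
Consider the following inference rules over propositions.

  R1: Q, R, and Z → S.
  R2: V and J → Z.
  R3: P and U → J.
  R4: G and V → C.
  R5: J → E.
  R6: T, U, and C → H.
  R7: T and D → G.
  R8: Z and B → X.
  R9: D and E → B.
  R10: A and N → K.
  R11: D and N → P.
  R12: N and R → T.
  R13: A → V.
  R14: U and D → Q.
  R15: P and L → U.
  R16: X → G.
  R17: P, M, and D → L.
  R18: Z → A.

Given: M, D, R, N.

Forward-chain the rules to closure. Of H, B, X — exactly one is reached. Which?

B

D and N hold, so P follows (R11).
P, M, and D hold, so L follows (R17).
P and L hold, so U follows (R15).
From P and U, R3 gives J.
J holds, so E follows (R5).
From D and E, R9 gives B.
H would need T, U, and C (R6), but C is never established. X would need Z and B (R8), but Z is never established.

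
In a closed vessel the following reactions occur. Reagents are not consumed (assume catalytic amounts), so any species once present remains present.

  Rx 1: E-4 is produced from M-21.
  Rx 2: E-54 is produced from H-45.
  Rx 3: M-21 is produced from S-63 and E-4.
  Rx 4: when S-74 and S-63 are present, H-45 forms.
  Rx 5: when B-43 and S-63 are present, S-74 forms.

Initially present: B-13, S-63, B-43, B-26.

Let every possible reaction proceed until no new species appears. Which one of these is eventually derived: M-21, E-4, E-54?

B-43 and S-63 present → S-74 forms (Rx 5).
S-74 and S-63 present → H-45 forms (Rx 4).
H-45 present → E-54 forms (Rx 2).
M-21 would need S-63 and E-4 (Rx 3), but E-4 never forms. E-4 would need M-21 (Rx 1), but M-21 never forms.

E-54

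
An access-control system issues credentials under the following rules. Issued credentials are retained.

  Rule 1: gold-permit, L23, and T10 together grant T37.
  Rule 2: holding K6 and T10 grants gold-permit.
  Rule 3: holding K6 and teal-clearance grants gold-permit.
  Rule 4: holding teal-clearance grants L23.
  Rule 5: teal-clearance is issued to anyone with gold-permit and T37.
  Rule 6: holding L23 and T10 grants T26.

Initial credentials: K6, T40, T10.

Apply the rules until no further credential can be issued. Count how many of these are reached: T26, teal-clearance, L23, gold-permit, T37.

1

Holding K6 and T10 grants gold-permit (Rule 2).
T26 would need L23 and T10 (Rule 6), but L23 is never granted.
teal-clearance would need gold-permit and T37 (Rule 5), but T37 is never granted.
L23 would need teal-clearance (Rule 4), but teal-clearance is never granted.
gold-permit: reached.
T37 would need gold-permit, L23, and T10 (Rule 1), but L23 is never granted.
Reached: gold-permit — 1 of the 5.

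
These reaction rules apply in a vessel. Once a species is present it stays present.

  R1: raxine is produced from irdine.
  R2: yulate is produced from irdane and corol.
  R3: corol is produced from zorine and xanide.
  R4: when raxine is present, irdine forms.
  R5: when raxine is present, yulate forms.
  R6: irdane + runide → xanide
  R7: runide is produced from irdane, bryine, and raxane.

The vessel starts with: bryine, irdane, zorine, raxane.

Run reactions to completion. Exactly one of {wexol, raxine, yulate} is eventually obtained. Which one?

irdane, bryine, and raxane present → runide forms (R7).
irdane and runide present → xanide forms (R6).
zorine and xanide present → corol forms (R3).
irdane and corol present → yulate forms (R2).
raxine would need irdine (R1), but irdine never forms. No rule produces wexol, and it is not given.

yulate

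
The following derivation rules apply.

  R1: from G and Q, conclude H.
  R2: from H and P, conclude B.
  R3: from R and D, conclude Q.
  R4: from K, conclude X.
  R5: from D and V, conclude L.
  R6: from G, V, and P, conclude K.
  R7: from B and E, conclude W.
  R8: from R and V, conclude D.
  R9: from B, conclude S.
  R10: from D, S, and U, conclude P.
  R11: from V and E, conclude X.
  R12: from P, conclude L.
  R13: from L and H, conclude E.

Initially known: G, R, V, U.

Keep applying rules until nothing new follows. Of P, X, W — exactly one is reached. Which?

From R and V, R8 gives D.
From R and D, R3 gives Q.
D and V hold, so L follows (R5).
From G and Q, R1 gives H.
L and H hold, so E follows (R13).
From V and E, R11 gives X.
P would need D, S, and U (R10), but S is never established. W would need B and E (R7), but B is never established.

X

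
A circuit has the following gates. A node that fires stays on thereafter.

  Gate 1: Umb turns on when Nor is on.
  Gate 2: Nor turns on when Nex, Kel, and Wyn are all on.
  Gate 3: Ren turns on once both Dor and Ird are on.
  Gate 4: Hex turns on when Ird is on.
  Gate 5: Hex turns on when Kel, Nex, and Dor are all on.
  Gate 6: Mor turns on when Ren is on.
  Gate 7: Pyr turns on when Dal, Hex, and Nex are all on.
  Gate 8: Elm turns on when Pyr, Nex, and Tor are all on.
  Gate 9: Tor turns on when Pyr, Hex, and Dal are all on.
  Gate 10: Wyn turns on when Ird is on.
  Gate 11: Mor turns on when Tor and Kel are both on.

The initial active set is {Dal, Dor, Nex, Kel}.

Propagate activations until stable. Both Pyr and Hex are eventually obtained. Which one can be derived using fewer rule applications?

Hex: Kel, Nex, and Dor are on, so Hex turns on (Gate 5). [1 rule application]
Pyr: Kel, Nex, and Dor are on, so Hex turns on (Gate 5). Gate 7: Dal, Hex, and Nex on → Pyr on. [2 rule applications]
Hex needs fewer.

Hex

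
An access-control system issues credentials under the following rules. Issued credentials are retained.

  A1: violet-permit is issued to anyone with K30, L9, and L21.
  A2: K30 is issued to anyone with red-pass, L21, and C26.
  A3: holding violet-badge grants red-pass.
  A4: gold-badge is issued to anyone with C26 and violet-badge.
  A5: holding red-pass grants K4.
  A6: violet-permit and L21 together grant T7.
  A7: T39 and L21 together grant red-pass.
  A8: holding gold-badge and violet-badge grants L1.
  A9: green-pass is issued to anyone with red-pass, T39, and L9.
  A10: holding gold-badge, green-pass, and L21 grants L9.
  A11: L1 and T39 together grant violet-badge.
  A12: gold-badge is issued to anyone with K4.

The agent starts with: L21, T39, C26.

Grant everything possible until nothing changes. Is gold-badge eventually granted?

Holding T39 and L21 grants red-pass (A7).
Holding red-pass grants K4 (A5).
Holding K4 grants gold-badge (A12).

Yes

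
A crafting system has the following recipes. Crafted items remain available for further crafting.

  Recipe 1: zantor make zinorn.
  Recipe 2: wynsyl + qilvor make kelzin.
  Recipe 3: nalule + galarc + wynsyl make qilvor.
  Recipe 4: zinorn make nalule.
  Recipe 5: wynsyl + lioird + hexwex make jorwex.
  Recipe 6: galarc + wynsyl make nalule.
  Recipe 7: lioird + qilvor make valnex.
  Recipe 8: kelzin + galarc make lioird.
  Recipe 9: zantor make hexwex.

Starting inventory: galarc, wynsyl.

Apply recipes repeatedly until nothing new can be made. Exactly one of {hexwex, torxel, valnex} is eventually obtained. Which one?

valnex

Using Recipe 6, galarc and wynsyl make nalule.
nalule + galarc + wynsyl → qilvor (Recipe 3).
Using Recipe 2, wynsyl and qilvor make kelzin.
kelzin + galarc → lioird (Recipe 8).
lioird + qilvor → valnex (Recipe 7).
hexwex would need zantor (Recipe 9), but zantor is never obtained. No rule produces torxel, and it is not given.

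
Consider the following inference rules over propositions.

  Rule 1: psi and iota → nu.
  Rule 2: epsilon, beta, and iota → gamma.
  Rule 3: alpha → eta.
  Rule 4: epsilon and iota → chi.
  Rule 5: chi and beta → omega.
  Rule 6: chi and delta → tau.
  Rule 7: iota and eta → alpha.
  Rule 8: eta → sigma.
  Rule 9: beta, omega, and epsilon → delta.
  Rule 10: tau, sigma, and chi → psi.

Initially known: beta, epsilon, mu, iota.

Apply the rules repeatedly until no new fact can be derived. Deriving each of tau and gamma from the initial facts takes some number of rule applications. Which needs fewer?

gamma: epsilon, beta, and iota hold, so gamma follows (Rule 2). [1 rule application]
tau: From epsilon and iota, Rule 4 gives chi. From chi and beta, Rule 5 gives omega. beta, omega, and epsilon hold, so delta follows (Rule 9). chi and delta hold, so tau follows (Rule 6). [4 rule applications]
gamma needs fewer.

gamma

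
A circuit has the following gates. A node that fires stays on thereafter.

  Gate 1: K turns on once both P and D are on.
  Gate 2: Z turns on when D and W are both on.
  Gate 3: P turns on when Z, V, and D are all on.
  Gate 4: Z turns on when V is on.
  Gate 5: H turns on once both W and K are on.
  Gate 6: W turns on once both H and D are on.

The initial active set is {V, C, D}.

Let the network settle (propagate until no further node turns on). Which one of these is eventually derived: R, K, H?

K

V is on, so Z turns on (Gate 4).
Gate 3: Z, V, and D on → P on.
Gate 1: P and D on → K on.
No rule produces R, and it is not given. H would need W and K (Gate 5), but W never turns on.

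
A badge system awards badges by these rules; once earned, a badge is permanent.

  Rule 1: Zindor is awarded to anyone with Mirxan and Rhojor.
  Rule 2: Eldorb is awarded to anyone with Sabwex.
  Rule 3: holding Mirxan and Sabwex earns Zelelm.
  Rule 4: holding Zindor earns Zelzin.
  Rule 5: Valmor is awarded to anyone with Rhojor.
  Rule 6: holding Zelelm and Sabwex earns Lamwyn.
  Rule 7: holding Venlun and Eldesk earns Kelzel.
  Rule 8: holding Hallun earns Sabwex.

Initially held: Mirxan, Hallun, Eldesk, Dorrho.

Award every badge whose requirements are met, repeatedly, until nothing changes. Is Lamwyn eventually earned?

Yes

With Hallun, Sabwex is earned (Rule 8).
With Mirxan and Sabwex, Zelelm is earned (Rule 3).
With Zelelm and Sabwex, Lamwyn is earned (Rule 6).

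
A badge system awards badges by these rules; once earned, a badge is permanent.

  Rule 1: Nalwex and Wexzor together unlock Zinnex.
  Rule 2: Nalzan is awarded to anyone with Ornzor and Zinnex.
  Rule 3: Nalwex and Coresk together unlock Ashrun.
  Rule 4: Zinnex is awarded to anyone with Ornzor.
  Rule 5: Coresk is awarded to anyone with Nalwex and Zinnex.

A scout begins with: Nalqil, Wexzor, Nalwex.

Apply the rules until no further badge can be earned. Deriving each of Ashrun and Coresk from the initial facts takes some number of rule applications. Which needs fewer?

Coresk

Coresk: With Nalwex and Wexzor, Zinnex is earned (Rule 1). With Nalwex and Zinnex, Coresk is earned (Rule 5). [2 rule applications]
Ashrun: With Nalwex and Wexzor, Zinnex is earned (Rule 1). With Nalwex and Zinnex, Coresk is earned (Rule 5). With Nalwex and Coresk, Ashrun is earned (Rule 3). [3 rule applications]
Coresk needs fewer.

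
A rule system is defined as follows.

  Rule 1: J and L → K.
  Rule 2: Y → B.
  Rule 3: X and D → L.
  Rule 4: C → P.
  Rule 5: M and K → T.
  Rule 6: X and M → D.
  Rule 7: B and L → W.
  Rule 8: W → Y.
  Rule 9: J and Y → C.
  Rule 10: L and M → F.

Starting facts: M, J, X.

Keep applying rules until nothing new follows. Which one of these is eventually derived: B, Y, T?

T

X and M hold, so D follows (Rule 6).
X and D hold, so L follows (Rule 3).
J and L hold, so K follows (Rule 1).
From M and K, Rule 5 gives T.
Y would need W (Rule 8), but W is never established. B would need Y (Rule 2), but Y is never established.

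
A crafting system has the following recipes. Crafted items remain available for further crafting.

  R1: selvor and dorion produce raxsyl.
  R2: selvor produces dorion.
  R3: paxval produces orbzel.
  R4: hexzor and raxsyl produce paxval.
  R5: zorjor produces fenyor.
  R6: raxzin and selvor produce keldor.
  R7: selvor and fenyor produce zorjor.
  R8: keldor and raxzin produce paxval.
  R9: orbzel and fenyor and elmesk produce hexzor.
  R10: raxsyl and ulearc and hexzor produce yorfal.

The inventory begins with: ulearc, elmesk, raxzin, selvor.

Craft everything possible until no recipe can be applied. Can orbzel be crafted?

Yes

raxzin and selvor → keldor (R6).
keldor and raxzin → paxval (R8).
paxval → orbzel (R3).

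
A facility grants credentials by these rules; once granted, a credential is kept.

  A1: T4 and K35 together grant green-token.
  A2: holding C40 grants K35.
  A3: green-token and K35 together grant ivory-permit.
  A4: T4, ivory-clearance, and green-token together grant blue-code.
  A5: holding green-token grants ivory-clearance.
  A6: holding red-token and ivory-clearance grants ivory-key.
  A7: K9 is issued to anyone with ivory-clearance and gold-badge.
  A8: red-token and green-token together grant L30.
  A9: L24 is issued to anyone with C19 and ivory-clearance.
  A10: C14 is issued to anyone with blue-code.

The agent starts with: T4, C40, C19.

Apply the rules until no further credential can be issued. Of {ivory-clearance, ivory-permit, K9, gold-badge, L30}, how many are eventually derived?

Holding C40 grants K35 (A2).
Holding T4 and K35 grants green-token (A1).
Holding green-token and K35 grants ivory-permit (A3).
Holding green-token grants ivory-clearance (A5).
ivory-clearance: reached.
ivory-permit: reached.
K9 would need ivory-clearance and gold-badge (A7), but gold-badge is never granted.
No rule produces gold-badge, and it is not given.
L30 would need red-token and green-token (A8), but red-token is never granted.
Reached: ivory-clearance and ivory-permit — 2 of the 5.

2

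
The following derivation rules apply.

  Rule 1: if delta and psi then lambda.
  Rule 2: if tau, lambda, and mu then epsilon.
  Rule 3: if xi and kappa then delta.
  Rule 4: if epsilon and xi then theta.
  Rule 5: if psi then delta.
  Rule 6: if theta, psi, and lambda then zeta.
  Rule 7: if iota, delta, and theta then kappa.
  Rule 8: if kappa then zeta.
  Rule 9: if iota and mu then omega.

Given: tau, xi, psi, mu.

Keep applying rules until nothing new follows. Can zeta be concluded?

Yes

From psi, Rule 5 gives delta.
From delta and psi, Rule 1 gives lambda.
From tau, lambda, and mu, Rule 2 gives epsilon.
From epsilon and xi, Rule 4 gives theta.
From theta, psi, and lambda, Rule 6 gives zeta.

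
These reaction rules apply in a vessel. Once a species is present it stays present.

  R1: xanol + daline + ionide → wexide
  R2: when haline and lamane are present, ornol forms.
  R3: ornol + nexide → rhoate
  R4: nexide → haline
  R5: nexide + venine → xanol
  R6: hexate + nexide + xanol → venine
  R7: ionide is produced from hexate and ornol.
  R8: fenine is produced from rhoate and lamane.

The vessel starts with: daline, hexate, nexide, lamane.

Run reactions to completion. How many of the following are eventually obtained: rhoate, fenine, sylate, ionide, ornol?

nexide present → haline forms (R4).
haline and lamane present → ornol forms (R2).
ornol and nexide present → rhoate forms (R3).
hexate and ornol present → ionide forms (R7).
rhoate and lamane present → fenine forms (R8).
rhoate: reached.
fenine: reached.
No rule produces sylate, and it is not given.
ionide: reached.
ornol: reached.
Reached: rhoate, fenine, ionide, and ornol — 4 of the 5.

4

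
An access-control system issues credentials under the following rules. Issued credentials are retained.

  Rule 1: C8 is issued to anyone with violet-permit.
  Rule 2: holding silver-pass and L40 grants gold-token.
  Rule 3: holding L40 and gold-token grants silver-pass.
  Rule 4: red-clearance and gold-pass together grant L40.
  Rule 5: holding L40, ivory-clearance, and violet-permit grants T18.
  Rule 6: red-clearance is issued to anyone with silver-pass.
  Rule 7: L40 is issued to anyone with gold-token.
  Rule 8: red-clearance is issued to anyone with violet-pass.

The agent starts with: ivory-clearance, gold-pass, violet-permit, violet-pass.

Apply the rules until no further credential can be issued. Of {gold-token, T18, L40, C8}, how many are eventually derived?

3

Holding violet-pass grants red-clearance (Rule 8).
Holding violet-permit grants C8 (Rule 1).
Holding red-clearance and gold-pass grants L40 (Rule 4).
Holding L40, ivory-clearance, and violet-permit grants T18 (Rule 5).
gold-token would need silver-pass and L40 (Rule 2), but silver-pass is never granted.
T18: reached.
L40: reached.
C8: reached.
Reached: T18, L40, and C8 — 3 of the 4.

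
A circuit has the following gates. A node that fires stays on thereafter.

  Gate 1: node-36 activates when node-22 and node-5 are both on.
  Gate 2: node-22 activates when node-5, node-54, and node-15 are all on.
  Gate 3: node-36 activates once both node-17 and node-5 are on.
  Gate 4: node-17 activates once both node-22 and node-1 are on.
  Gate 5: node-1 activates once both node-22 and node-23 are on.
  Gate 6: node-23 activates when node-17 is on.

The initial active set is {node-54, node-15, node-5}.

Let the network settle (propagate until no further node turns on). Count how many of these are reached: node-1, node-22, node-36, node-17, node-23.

2

node-5, node-54, and node-15 are on, so node-22 activates (Gate 2).
Gate 1: node-22 and node-5 on → node-36 on.
node-1 would need node-22 and node-23 (Gate 5), but node-23 never turns on.
node-22: reached.
node-36: reached.
node-17 would need node-22 and node-1 (Gate 4), but node-1 never turns on.
node-23 would need node-17 (Gate 6), but node-17 never turns on.
Reached: node-22 and node-36 — 2 of the 5.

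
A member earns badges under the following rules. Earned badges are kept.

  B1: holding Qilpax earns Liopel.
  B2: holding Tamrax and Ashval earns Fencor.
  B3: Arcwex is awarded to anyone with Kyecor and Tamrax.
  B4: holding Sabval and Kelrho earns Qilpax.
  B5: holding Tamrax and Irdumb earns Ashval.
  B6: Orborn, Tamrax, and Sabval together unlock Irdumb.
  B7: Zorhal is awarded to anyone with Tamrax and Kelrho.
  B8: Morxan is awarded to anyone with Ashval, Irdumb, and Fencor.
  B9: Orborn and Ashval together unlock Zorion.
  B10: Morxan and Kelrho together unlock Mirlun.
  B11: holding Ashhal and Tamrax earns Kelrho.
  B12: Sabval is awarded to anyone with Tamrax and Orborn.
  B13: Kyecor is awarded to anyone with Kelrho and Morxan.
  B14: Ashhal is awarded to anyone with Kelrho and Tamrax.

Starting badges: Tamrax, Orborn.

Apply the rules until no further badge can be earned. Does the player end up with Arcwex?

No

Arcwex would need Kyecor and Tamrax (B3), but Kyecor is never earned.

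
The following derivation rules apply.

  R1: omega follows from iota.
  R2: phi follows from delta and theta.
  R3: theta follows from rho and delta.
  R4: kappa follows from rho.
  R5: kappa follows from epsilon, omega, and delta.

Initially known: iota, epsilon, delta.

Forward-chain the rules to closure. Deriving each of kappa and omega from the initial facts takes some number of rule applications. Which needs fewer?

omega: From iota, R1 gives omega. [1 rule application]
kappa: From iota, R1 gives omega. epsilon, omega, and delta hold, so kappa follows (R5). [2 rule applications]
omega needs fewer.

omega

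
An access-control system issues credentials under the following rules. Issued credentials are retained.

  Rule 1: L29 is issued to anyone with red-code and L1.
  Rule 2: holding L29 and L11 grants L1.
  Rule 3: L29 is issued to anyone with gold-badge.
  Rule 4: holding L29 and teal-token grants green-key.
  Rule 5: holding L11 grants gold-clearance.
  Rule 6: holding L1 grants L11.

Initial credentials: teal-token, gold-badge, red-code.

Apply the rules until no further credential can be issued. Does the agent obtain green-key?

Holding gold-badge grants L29 (Rule 3).
Holding L29 and teal-token grants green-key (Rule 4).

Yes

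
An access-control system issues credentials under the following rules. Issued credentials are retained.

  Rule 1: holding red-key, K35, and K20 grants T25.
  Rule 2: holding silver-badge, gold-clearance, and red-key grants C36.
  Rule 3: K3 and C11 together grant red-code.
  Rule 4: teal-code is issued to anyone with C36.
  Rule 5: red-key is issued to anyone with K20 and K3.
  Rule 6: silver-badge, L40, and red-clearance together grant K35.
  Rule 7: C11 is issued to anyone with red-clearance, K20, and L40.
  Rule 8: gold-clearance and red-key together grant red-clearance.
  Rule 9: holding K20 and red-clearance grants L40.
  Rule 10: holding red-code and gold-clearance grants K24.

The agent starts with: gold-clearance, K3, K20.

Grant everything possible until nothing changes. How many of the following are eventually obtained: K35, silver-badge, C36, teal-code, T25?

K35 would need silver-badge, L40, and red-clearance (Rule 6), but silver-badge is never granted.
No rule produces silver-badge, and it is not given.
C36 would need silver-badge, gold-clearance, and red-key (Rule 2), but silver-badge is never granted.
teal-code would need C36 (Rule 4), but C36 is never granted.
T25 would need red-key, K35, and K20 (Rule 1), but K35 is never granted.
None of the 5 are reached.

0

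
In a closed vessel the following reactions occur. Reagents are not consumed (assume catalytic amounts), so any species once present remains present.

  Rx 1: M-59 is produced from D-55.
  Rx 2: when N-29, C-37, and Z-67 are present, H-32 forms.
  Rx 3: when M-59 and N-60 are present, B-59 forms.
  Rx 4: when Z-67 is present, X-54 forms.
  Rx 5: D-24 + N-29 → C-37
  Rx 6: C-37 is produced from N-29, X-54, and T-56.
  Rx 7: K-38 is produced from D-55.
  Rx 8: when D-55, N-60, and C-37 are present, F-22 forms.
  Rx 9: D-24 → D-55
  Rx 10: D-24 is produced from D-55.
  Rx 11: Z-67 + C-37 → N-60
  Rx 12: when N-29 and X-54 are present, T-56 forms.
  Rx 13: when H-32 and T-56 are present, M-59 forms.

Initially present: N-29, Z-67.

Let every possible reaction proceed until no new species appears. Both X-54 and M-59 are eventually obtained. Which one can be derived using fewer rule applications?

X-54

X-54: Z-67 present → X-54 forms (Rx 4). [1 rule application]
M-59: Z-67 present → X-54 forms (Rx 4). N-29 and X-54 present → T-56 forms (Rx 12). N-29, X-54, and T-56 present → C-37 forms (Rx 6). N-29, C-37, and Z-67 present → H-32 forms (Rx 2). H-32 and T-56 present → M-59 forms (Rx 13). [5 rule applications]
X-54 needs fewer.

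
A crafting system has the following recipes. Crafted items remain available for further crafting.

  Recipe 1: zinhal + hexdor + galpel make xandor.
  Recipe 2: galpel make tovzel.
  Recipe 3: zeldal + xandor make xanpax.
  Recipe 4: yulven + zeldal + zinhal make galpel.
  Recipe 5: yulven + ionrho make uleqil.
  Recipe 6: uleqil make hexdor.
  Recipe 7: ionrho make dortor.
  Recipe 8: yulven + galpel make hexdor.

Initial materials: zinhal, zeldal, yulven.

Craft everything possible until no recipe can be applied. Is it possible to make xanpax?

Yes

yulven + zeldal + zinhal → galpel (Recipe 4).
yulven + galpel → hexdor (Recipe 8).
zinhal + hexdor + galpel → xandor (Recipe 1).
Using Recipe 3, zeldal and xandor make xanpax.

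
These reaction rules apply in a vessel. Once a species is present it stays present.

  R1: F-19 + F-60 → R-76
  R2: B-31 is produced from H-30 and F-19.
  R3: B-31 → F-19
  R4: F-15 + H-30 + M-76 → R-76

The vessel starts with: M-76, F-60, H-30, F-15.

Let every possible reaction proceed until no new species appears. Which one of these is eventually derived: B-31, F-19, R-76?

R-76

F-15, H-30, and M-76 present → R-76 forms (R4).
B-31 would need H-30 and F-19 (R2), but F-19 never forms. F-19 would need B-31 (R3), but B-31 never forms.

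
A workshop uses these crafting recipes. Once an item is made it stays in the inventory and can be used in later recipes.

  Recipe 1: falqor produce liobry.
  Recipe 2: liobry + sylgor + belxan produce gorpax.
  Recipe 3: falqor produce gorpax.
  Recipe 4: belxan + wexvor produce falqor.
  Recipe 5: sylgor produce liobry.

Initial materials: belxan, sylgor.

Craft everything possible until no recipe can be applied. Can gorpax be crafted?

Yes

Using Recipe 5, sylgor makes liobry.
liobry + sylgor + belxan → gorpax (Recipe 2).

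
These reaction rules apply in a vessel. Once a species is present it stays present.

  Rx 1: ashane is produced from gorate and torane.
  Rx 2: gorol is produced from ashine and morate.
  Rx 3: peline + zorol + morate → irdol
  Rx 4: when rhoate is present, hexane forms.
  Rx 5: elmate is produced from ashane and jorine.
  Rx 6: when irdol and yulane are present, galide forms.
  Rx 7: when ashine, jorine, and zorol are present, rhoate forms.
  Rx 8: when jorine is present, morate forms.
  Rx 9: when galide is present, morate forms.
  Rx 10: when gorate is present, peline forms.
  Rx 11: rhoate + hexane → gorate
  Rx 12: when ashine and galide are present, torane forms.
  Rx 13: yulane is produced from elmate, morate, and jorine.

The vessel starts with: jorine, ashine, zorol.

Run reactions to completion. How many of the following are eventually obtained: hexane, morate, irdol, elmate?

jorine present → morate forms (Rx 8).
ashine, jorine, and zorol present → rhoate forms (Rx 7).
rhoate present → hexane forms (Rx 4).
rhoate and hexane present → gorate forms (Rx 11).
gorate present → peline forms (Rx 10).
peline, zorol, and morate present → irdol forms (Rx 3).
hexane: reached.
morate: reached.
irdol: reached.
elmate would need ashane and jorine (Rx 5), but ashane never forms.
Reached: hexane, morate, and irdol — 3 of the 4.

3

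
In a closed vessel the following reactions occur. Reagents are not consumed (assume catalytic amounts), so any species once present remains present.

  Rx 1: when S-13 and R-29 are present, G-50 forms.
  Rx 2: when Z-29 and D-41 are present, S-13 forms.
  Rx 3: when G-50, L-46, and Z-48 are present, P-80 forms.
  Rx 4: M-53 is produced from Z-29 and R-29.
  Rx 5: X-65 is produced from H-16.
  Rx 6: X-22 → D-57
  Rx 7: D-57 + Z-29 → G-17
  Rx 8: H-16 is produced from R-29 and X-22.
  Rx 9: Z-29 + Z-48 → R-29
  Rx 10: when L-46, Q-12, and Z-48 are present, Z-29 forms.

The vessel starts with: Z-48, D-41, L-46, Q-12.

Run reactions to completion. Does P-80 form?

L-46, Q-12, and Z-48 present → Z-29 forms (Rx 10).
Z-29 and D-41 present → S-13 forms (Rx 2).
Z-29 and Z-48 present → R-29 forms (Rx 9).
S-13 and R-29 present → G-50 forms (Rx 1).
G-50, L-46, and Z-48 present → P-80 forms (Rx 3).

Yes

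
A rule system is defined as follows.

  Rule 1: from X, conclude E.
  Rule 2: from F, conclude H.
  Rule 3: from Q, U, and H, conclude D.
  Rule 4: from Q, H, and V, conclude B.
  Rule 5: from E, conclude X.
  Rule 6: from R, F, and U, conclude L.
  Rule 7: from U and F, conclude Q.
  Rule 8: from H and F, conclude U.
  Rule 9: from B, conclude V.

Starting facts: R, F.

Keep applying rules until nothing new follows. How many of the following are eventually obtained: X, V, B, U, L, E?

2

From F, Rule 2 gives H.
From H and F, Rule 8 gives U.
R, F, and U hold, so L follows (Rule 6).
X would need E (Rule 5), but E is never established.
V would need B (Rule 9), but B is never established.
B would need Q, H, and V (Rule 4), but V is never established.
U: reached.
L: reached.
E would need X (Rule 1), but X is never established.
Reached: U and L — 2 of the 6.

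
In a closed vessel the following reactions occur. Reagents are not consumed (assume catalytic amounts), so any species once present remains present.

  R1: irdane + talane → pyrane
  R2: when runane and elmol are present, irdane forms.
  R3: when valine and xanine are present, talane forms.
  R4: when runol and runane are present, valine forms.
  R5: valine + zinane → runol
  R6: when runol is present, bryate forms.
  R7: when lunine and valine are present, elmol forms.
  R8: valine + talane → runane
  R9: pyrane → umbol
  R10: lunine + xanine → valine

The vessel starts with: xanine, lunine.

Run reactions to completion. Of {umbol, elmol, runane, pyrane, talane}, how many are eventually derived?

lunine and xanine present → valine forms (R10).
lunine and valine present → elmol forms (R7).
valine and xanine present → talane forms (R3).
valine and talane present → runane forms (R8).
runane and elmol present → irdane forms (R2).
irdane and talane present → pyrane forms (R1).
pyrane present → umbol forms (R9).
umbol: reached.
elmol: reached.
runane: reached.
pyrane: reached.
talane: reached.
All 5 are reached.

5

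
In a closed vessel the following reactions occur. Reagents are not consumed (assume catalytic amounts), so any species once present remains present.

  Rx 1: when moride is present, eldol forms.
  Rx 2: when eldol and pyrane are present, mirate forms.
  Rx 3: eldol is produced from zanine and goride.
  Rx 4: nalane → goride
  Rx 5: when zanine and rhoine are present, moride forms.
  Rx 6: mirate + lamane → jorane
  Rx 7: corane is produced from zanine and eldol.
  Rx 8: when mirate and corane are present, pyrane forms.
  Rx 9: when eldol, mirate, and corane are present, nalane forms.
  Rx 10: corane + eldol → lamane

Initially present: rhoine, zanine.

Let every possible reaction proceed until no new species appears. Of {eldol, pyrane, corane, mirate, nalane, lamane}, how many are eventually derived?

3

zanine and rhoine present → moride forms (Rx 5).
moride present → eldol forms (Rx 1).
zanine and eldol present → corane forms (Rx 7).
corane and eldol present → lamane forms (Rx 10).
eldol: reached.
pyrane would need mirate and corane (Rx 8), but mirate never forms.
corane: reached.
mirate would need eldol and pyrane (Rx 2), but pyrane never forms.
nalane would need eldol, mirate, and corane (Rx 9), but mirate never forms.
lamane: reached.
Reached: eldol, corane, and lamane — 3 of the 6.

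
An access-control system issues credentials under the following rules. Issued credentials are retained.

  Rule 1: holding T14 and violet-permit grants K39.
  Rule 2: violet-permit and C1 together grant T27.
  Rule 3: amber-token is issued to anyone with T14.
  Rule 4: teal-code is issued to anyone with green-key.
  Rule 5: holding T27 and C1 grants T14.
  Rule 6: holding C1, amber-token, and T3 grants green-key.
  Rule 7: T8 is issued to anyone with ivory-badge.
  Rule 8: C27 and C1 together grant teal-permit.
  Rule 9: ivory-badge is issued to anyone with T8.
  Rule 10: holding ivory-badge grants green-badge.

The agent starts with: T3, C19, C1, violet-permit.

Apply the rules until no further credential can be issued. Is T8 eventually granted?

T8 would need ivory-badge (Rule 7), but ivory-badge is never granted.

No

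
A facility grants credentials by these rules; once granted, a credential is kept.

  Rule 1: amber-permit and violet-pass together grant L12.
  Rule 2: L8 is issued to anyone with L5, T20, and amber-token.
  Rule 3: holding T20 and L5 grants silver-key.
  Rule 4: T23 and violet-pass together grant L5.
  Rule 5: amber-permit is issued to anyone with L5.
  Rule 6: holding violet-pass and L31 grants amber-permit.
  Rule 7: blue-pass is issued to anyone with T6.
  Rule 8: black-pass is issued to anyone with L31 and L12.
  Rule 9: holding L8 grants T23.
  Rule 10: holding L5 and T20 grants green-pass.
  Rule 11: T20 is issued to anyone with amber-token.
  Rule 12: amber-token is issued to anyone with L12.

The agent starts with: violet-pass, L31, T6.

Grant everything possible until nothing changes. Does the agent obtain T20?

Yes

Holding violet-pass and L31 grants amber-permit (Rule 6).
Holding amber-permit and violet-pass grants L12 (Rule 1).
Holding L12 grants amber-token (Rule 12).
Holding amber-token grants T20 (Rule 11).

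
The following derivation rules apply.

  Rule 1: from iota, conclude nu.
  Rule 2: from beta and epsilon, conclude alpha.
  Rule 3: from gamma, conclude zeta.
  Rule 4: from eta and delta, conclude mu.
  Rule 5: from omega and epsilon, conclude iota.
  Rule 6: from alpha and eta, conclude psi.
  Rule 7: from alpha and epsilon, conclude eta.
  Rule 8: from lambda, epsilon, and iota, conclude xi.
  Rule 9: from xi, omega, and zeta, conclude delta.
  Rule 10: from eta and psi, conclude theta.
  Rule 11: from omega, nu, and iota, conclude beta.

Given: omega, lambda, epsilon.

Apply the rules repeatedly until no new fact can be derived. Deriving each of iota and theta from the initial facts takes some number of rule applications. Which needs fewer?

iota: From omega and epsilon, Rule 5 gives iota. [1 rule application]
theta: omega and epsilon hold, so iota follows (Rule 5). From iota, Rule 1 gives nu. From omega, nu, and iota, Rule 11 gives beta. From beta and epsilon, Rule 2 gives alpha. alpha and epsilon hold, so eta follows (Rule 7). From alpha and eta, Rule 6 gives psi. From eta and psi, Rule 10 gives theta. [7 rule applications]
iota needs fewer.

iota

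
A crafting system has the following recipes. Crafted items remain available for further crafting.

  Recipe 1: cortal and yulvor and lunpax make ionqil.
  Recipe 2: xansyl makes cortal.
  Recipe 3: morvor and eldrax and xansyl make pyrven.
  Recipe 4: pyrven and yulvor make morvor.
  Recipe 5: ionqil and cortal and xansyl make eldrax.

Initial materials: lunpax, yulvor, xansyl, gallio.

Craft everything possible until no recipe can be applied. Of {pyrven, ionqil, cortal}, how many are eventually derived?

xansyl → cortal (Recipe 2).
Using Recipe 1, cortal, yulvor, and lunpax make ionqil.
pyrven would need morvor, eldrax, and xansyl (Recipe 3), but morvor is never obtained.
ionqil: reached.
cortal: reached.
Reached: ionqil and cortal — 2 of the 3.

2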